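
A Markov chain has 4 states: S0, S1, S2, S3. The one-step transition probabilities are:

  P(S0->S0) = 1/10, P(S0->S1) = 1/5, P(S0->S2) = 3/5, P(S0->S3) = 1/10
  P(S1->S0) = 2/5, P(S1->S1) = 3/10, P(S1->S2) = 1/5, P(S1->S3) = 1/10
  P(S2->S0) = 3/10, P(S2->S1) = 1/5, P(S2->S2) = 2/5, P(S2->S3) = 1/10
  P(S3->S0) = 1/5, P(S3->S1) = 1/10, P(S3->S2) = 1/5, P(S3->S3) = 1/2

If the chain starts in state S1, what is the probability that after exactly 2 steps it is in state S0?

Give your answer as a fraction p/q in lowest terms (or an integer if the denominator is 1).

Answer: 6/25

Derivation:
Computing P^2 by repeated multiplication:
P^1 =
  S0: [1/10, 1/5, 3/5, 1/10]
  S1: [2/5, 3/10, 1/5, 1/10]
  S2: [3/10, 1/5, 2/5, 1/10]
  S3: [1/5, 1/10, 1/5, 1/2]
P^2 =
  S0: [29/100, 21/100, 9/25, 7/50]
  S1: [6/25, 11/50, 2/5, 7/50]
  S2: [1/4, 21/100, 2/5, 7/50]
  S3: [11/50, 4/25, 8/25, 3/10]

(P^2)[S1 -> S0] = 6/25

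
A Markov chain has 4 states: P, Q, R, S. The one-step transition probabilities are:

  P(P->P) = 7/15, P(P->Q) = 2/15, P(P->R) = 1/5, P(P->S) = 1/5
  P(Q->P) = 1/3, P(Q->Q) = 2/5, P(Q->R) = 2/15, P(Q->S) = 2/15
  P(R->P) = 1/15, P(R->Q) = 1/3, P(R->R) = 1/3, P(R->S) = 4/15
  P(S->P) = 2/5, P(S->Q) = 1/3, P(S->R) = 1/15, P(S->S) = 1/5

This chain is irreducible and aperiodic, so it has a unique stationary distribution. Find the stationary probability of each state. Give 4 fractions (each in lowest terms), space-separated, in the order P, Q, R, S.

Answer: 387/1124 637/2248 403/2248 217/1124

Derivation:
The stationary distribution satisfies pi = pi * P, i.e.:
  pi_P = 7/15*pi_P + 1/3*pi_Q + 1/15*pi_R + 2/5*pi_S
  pi_Q = 2/15*pi_P + 2/5*pi_Q + 1/3*pi_R + 1/3*pi_S
  pi_R = 1/5*pi_P + 2/15*pi_Q + 1/3*pi_R + 1/15*pi_S
  pi_S = 1/5*pi_P + 2/15*pi_Q + 4/15*pi_R + 1/5*pi_S
with normalization: pi_P + pi_Q + pi_R + pi_S = 1.

Using the first 3 balance equations plus normalization, the linear system A*pi = b is:
  [-8/15, 1/3, 1/15, 2/5] . pi = 0
  [2/15, -3/5, 1/3, 1/3] . pi = 0
  [1/5, 2/15, -2/3, 1/15] . pi = 0
  [1, 1, 1, 1] . pi = 1

Solving yields:
  pi_P = 387/1124
  pi_Q = 637/2248
  pi_R = 403/2248
  pi_S = 217/1124

Verification (pi * P):
  387/1124*7/15 + 637/2248*1/3 + 403/2248*1/15 + 217/1124*2/5 = 387/1124 = pi_P  (ok)
  387/1124*2/15 + 637/2248*2/5 + 403/2248*1/3 + 217/1124*1/3 = 637/2248 = pi_Q  (ok)
  387/1124*1/5 + 637/2248*2/15 + 403/2248*1/3 + 217/1124*1/15 = 403/2248 = pi_R  (ok)
  387/1124*1/5 + 637/2248*2/15 + 403/2248*4/15 + 217/1124*1/5 = 217/1124 = pi_S  (ok)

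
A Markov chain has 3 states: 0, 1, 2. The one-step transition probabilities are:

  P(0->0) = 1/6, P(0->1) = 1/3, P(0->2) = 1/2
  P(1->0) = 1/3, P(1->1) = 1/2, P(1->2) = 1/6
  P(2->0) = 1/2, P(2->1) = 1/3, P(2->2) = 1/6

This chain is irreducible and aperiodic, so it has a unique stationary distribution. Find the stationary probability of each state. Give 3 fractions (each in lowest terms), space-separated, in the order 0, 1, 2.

The stationary distribution satisfies pi = pi * P, i.e.:
  pi_0 = 1/6*pi_0 + 1/3*pi_1 + 1/2*pi_2
  pi_1 = 1/3*pi_0 + 1/2*pi_1 + 1/3*pi_2
  pi_2 = 1/2*pi_0 + 1/6*pi_1 + 1/6*pi_2
with normalization: pi_0 + pi_1 + pi_2 = 1.

Using the first 2 balance equations plus normalization, the linear system A*pi = b is:
  [-5/6, 1/3, 1/2] . pi = 0
  [1/3, -1/2, 1/3] . pi = 0
  [1, 1, 1] . pi = 1

Solving yields:
  pi_0 = 13/40
  pi_1 = 2/5
  pi_2 = 11/40

Verification (pi * P):
  13/40*1/6 + 2/5*1/3 + 11/40*1/2 = 13/40 = pi_0  (ok)
  13/40*1/3 + 2/5*1/2 + 11/40*1/3 = 2/5 = pi_1  (ok)
  13/40*1/2 + 2/5*1/6 + 11/40*1/6 = 11/40 = pi_2  (ok)

Answer: 13/40 2/5 11/40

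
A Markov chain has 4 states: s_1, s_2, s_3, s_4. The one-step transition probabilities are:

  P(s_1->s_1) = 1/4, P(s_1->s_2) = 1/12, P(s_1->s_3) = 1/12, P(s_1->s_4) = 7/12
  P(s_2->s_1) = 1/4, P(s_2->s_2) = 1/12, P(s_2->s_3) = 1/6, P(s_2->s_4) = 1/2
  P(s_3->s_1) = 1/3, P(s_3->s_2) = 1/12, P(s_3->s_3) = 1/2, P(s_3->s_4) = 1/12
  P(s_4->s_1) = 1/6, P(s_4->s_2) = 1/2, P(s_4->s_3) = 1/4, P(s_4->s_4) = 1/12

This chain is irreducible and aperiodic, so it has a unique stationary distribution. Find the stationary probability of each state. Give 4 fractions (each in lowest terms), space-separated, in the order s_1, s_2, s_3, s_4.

The stationary distribution satisfies pi = pi * P, i.e.:
  pi_s_1 = 1/4*pi_s_1 + 1/4*pi_s_2 + 1/3*pi_s_3 + 1/6*pi_s_4
  pi_s_2 = 1/12*pi_s_1 + 1/12*pi_s_2 + 1/12*pi_s_3 + 1/2*pi_s_4
  pi_s_3 = 1/12*pi_s_1 + 1/6*pi_s_2 + 1/2*pi_s_3 + 1/4*pi_s_4
  pi_s_4 = 7/12*pi_s_1 + 1/2*pi_s_2 + 1/12*pi_s_3 + 1/12*pi_s_4
with normalization: pi_s_1 + pi_s_2 + pi_s_3 + pi_s_4 = 1.

Using the first 3 balance equations plus normalization, the linear system A*pi = b is:
  [-3/4, 1/4, 1/3, 1/6] . pi = 0
  [1/12, -11/12, 1/12, 1/2] . pi = 0
  [1/12, 1/6, -1/2, 1/4] . pi = 0
  [1, 1, 1, 1] . pi = 1

Solving yields:
  pi_s_1 = 425/1721
  pi_s_2 = 353/1721
  pi_s_3 = 440/1721
  pi_s_4 = 503/1721

Verification (pi * P):
  425/1721*1/4 + 353/1721*1/4 + 440/1721*1/3 + 503/1721*1/6 = 425/1721 = pi_s_1  (ok)
  425/1721*1/12 + 353/1721*1/12 + 440/1721*1/12 + 503/1721*1/2 = 353/1721 = pi_s_2  (ok)
  425/1721*1/12 + 353/1721*1/6 + 440/1721*1/2 + 503/1721*1/4 = 440/1721 = pi_s_3  (ok)
  425/1721*7/12 + 353/1721*1/2 + 440/1721*1/12 + 503/1721*1/12 = 503/1721 = pi_s_4  (ok)

Answer: 425/1721 353/1721 440/1721 503/1721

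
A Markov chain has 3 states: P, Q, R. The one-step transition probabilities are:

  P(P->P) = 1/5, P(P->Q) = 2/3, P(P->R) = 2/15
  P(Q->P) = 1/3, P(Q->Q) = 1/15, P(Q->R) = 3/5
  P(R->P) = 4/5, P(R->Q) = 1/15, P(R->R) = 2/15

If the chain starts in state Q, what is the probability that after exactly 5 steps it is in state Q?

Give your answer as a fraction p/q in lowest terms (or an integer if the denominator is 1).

Computing P^5 by repeated multiplication:
P^1 =
  P: [1/5, 2/3, 2/15]
  Q: [1/3, 1/15, 3/5]
  R: [4/5, 1/15, 2/15]
P^2 =
  P: [83/225, 14/75, 4/9]
  Q: [128/225, 4/15, 37/225]
  R: [13/45, 41/75, 37/225]
P^3 =
  P: [553/1125, 36/125, 248/1125]
  Q: [376/1125, 51/125, 58/225]
  R: [418/1125, 6/25, 437/1125]
P^4 =
  P: [139/375, 226/625, 502/1875]
  Q: [767/1875, 167/625, 607/1875]
  R: [872/1875, 181/625, 92/375]
P^5 =
  P: [3833/9375, 542/1875, 944/3125]
  Q: [806/1875, 2926/9375, 2419/9375]
  R: [3617/9375, 3241/9375, 839/3125]

(P^5)[Q -> Q] = 2926/9375

Answer: 2926/9375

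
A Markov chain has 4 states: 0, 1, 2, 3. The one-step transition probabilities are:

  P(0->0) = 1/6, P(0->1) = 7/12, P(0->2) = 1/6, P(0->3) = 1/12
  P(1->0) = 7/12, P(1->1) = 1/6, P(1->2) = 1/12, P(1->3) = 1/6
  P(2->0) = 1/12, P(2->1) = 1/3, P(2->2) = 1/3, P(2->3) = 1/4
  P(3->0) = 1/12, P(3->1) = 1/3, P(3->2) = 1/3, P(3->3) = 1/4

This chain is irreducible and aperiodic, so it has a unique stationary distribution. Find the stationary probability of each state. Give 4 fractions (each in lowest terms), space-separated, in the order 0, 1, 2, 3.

The stationary distribution satisfies pi = pi * P, i.e.:
  pi_0 = 1/6*pi_0 + 7/12*pi_1 + 1/12*pi_2 + 1/12*pi_3
  pi_1 = 7/12*pi_0 + 1/6*pi_1 + 1/3*pi_2 + 1/3*pi_3
  pi_2 = 1/6*pi_0 + 1/12*pi_1 + 1/3*pi_2 + 1/3*pi_3
  pi_3 = 1/12*pi_0 + 1/6*pi_1 + 1/4*pi_2 + 1/4*pi_3
with normalization: pi_0 + pi_1 + pi_2 + pi_3 = 1.

Using the first 3 balance equations plus normalization, the linear system A*pi = b is:
  [-5/6, 7/12, 1/12, 1/12] . pi = 0
  [7/12, -5/6, 1/3, 1/3] . pi = 0
  [1/6, 1/12, -2/3, 1/3] . pi = 0
  [1, 1, 1, 1] . pi = 1

Solving yields:
  pi_0 = 19/68
  pi_1 = 47/136
  pi_2 = 109/544
  pi_3 = 95/544

Verification (pi * P):
  19/68*1/6 + 47/136*7/12 + 109/544*1/12 + 95/544*1/12 = 19/68 = pi_0  (ok)
  19/68*7/12 + 47/136*1/6 + 109/544*1/3 + 95/544*1/3 = 47/136 = pi_1  (ok)
  19/68*1/6 + 47/136*1/12 + 109/544*1/3 + 95/544*1/3 = 109/544 = pi_2  (ok)
  19/68*1/12 + 47/136*1/6 + 109/544*1/4 + 95/544*1/4 = 95/544 = pi_3  (ok)

Answer: 19/68 47/136 109/544 95/544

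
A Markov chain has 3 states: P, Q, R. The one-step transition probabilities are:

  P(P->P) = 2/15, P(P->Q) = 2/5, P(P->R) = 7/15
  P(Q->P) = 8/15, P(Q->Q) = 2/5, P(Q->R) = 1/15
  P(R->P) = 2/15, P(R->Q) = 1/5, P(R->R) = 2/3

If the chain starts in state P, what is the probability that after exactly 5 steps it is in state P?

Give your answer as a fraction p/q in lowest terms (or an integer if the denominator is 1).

Computing P^5 by repeated multiplication:
P^1 =
  P: [2/15, 2/5, 7/15]
  Q: [8/15, 2/5, 1/15]
  R: [2/15, 1/5, 2/3]
P^2 =
  P: [22/75, 23/75, 2/5]
  Q: [22/75, 29/75, 8/25]
  R: [16/75, 4/15, 13/25]
P^3 =
  P: [32/125, 8/25, 53/125]
  Q: [36/125, 42/125, 47/125]
  R: [6/25, 37/125, 58/125]
P^4 =
  P: [98/375, 197/625, 794/1875]
  Q: [502/1875, 203/625, 764/1875]
  R: [472/1875, 192/625, 827/1875]
P^5 =
  P: [2432/9375, 2956/9375, 1329/3125]
  Q: [2468/9375, 2986/9375, 1307/3125]
  R: [2402/9375, 2923/9375, 54/125]

(P^5)[P -> P] = 2432/9375

Answer: 2432/9375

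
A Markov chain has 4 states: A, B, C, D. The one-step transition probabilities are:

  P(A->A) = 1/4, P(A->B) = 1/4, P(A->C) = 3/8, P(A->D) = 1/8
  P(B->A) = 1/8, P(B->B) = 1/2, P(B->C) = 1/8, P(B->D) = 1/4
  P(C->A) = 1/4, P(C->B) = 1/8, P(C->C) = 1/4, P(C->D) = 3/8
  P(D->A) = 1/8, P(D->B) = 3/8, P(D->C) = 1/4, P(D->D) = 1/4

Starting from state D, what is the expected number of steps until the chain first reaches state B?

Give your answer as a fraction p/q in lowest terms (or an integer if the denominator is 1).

Answer: 88/25

Derivation:
Let h_i = expected steps to first reach B from state i.
Boundary: h_B = 0.
First-step equations for the other states:
  h_A = 1 + 1/4*h_A + 1/4*h_B + 3/8*h_C + 1/8*h_D
  h_C = 1 + 1/4*h_A + 1/8*h_B + 1/4*h_C + 3/8*h_D
  h_D = 1 + 1/8*h_A + 3/8*h_B + 1/4*h_C + 1/4*h_D

Substituting h_B = 0 and rearranging gives the linear system (I - Q) h = 1:
  [3/4, -3/8, -1/8] . (h_A, h_C, h_D) = 1
  [-1/4, 3/4, -3/8] . (h_A, h_C, h_D) = 1
  [-1/8, -1/4, 3/4] . (h_A, h_C, h_D) = 1

Solving yields:
  h_A = 104/25
  h_C = 112/25
  h_D = 88/25

Starting state is D, so the expected hitting time is h_D = 88/25.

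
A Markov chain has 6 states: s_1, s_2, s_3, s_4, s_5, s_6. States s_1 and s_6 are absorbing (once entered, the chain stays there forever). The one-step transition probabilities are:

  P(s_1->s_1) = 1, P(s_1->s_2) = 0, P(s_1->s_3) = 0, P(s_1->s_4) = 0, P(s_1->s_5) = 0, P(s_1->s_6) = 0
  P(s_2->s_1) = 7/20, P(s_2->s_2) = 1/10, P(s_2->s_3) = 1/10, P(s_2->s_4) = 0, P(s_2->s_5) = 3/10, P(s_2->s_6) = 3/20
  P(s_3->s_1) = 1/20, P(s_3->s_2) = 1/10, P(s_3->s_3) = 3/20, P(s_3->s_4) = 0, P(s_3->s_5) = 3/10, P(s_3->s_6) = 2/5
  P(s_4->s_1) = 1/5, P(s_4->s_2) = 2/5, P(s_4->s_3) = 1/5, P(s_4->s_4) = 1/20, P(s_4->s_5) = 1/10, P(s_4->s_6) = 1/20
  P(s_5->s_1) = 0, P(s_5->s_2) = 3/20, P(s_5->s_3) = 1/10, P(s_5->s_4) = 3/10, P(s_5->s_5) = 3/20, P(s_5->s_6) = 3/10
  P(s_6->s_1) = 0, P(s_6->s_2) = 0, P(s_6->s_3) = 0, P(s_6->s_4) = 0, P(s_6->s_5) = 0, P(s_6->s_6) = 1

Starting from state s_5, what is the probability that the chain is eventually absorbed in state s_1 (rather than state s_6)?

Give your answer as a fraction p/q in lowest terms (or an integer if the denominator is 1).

Answer: 21937/74512

Derivation:
Let a_i = P(absorbed in s_1 | start in state i).
Boundary conditions: a_s_1 = 1, a_s_6 = 0.
For each transient state i, a_i = sum_j P(i->j) * a_j:
  a_s_2 = 7/20*a_s_1 + 1/10*a_s_2 + 1/10*a_s_3 + 0*a_s_4 + 3/10*a_s_5 + 3/20*a_s_6
  a_s_3 = 1/20*a_s_1 + 1/10*a_s_2 + 3/20*a_s_3 + 0*a_s_4 + 3/10*a_s_5 + 2/5*a_s_6
  a_s_4 = 1/5*a_s_1 + 2/5*a_s_2 + 1/5*a_s_3 + 1/20*a_s_4 + 1/10*a_s_5 + 1/20*a_s_6
  a_s_5 = 0*a_s_1 + 3/20*a_s_2 + 1/10*a_s_3 + 3/10*a_s_4 + 3/20*a_s_5 + 3/10*a_s_6

Substituting a_s_1 = 1 and a_s_6 = 0, rearrange to (I - Q) a = r where r[i] = P(i -> s_1):
  [9/10, -1/10, 0, -3/10] . (a_s_2, a_s_3, a_s_4, a_s_5) = 7/20
  [-1/10, 17/20, 0, -3/10] . (a_s_2, a_s_3, a_s_4, a_s_5) = 1/20
  [-2/5, -1/5, 19/20, -1/10] . (a_s_2, a_s_3, a_s_4, a_s_5) = 1/5
  [-3/20, -1/10, -3/10, 17/20] . (a_s_2, a_s_3, a_s_4, a_s_5) = 0

Solving yields:
  a_s_2 = 38135/74512
  a_s_3 = 4153/18628
  a_s_4 = 18775/37256
  a_s_5 = 21937/74512

Starting state is s_5, so the absorption probability is a_s_5 = 21937/74512.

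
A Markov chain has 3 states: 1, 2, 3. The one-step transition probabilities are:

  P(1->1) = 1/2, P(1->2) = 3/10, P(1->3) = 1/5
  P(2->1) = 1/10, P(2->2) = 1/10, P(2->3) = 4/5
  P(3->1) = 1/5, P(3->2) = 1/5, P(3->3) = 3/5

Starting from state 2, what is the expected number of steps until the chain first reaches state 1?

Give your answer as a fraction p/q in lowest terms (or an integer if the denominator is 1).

Answer: 6

Derivation:
Let h_i = expected steps to first reach 1 from state i.
Boundary: h_1 = 0.
First-step equations for the other states:
  h_2 = 1 + 1/10*h_1 + 1/10*h_2 + 4/5*h_3
  h_3 = 1 + 1/5*h_1 + 1/5*h_2 + 3/5*h_3

Substituting h_1 = 0 and rearranging gives the linear system (I - Q) h = 1:
  [9/10, -4/5] . (h_2, h_3) = 1
  [-1/5, 2/5] . (h_2, h_3) = 1

Solving yields:
  h_2 = 6
  h_3 = 11/2

Starting state is 2, so the expected hitting time is h_2 = 6.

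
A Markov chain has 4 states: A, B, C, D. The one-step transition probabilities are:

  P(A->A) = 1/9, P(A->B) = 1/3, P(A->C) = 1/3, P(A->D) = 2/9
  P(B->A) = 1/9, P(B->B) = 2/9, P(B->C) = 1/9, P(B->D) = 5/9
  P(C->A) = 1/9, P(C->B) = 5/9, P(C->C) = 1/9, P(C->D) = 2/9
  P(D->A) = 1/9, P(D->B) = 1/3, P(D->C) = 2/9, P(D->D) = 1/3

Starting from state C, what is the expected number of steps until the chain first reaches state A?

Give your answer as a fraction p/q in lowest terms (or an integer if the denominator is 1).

Let h_i = expected steps to first reach A from state i.
Boundary: h_A = 0.
First-step equations for the other states:
  h_B = 1 + 1/9*h_A + 2/9*h_B + 1/9*h_C + 5/9*h_D
  h_C = 1 + 1/9*h_A + 5/9*h_B + 1/9*h_C + 2/9*h_D
  h_D = 1 + 1/9*h_A + 1/3*h_B + 2/9*h_C + 1/3*h_D

Substituting h_A = 0 and rearranging gives the linear system (I - Q) h = 1:
  [7/9, -1/9, -5/9] . (h_B, h_C, h_D) = 1
  [-5/9, 8/9, -2/9] . (h_B, h_C, h_D) = 1
  [-1/3, -2/9, 2/3] . (h_B, h_C, h_D) = 1

Solving yields:
  h_B = 9
  h_C = 9
  h_D = 9

Starting state is C, so the expected hitting time is h_C = 9.

Answer: 9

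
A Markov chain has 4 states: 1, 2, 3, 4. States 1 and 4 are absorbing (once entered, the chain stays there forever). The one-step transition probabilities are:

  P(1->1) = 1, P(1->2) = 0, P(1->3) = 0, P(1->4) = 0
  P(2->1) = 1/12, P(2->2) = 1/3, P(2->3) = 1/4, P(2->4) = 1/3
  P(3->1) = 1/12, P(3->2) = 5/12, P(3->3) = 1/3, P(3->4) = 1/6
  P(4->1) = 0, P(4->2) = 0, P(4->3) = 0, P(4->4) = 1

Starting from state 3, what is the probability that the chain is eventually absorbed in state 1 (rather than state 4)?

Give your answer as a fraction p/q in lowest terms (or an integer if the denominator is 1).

Let a_i = P(absorbed in 1 | start in state i).
Boundary conditions: a_1 = 1, a_4 = 0.
For each transient state i, a_i = sum_j P(i->j) * a_j:
  a_2 = 1/12*a_1 + 1/3*a_2 + 1/4*a_3 + 1/3*a_4
  a_3 = 1/12*a_1 + 5/12*a_2 + 1/3*a_3 + 1/6*a_4

Substituting a_1 = 1 and a_4 = 0, rearrange to (I - Q) a = r where r[i] = P(i -> 1):
  [2/3, -1/4] . (a_2, a_3) = 1/12
  [-5/12, 2/3] . (a_2, a_3) = 1/12

Solving yields:
  a_2 = 11/49
  a_3 = 13/49

Starting state is 3, so the absorption probability is a_3 = 13/49.

Answer: 13/49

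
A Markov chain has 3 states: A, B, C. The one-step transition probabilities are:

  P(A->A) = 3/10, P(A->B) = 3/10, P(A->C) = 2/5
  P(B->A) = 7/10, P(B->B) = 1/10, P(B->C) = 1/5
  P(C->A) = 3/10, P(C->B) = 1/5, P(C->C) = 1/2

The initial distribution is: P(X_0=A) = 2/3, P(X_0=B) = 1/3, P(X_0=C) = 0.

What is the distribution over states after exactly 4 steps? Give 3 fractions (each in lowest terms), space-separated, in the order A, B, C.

Propagating the distribution step by step (d_{t+1} = d_t * P):
d_0 = (A=2/3, B=1/3, C=0)
  d_1[A] = 2/3*3/10 + 1/3*7/10 + 0*3/10 = 13/30
  d_1[B] = 2/3*3/10 + 1/3*1/10 + 0*1/5 = 7/30
  d_1[C] = 2/3*2/5 + 1/3*1/5 + 0*1/2 = 1/3
d_1 = (A=13/30, B=7/30, C=1/3)
  d_2[A] = 13/30*3/10 + 7/30*7/10 + 1/3*3/10 = 59/150
  d_2[B] = 13/30*3/10 + 7/30*1/10 + 1/3*1/5 = 11/50
  d_2[C] = 13/30*2/5 + 7/30*1/5 + 1/3*1/2 = 29/75
d_2 = (A=59/150, B=11/50, C=29/75)
  d_3[A] = 59/150*3/10 + 11/50*7/10 + 29/75*3/10 = 97/250
  d_3[B] = 59/150*3/10 + 11/50*1/10 + 29/75*1/5 = 163/750
  d_3[C] = 59/150*2/5 + 11/50*1/5 + 29/75*1/2 = 148/375
d_3 = (A=97/250, B=163/750, C=148/375)
  d_4[A] = 97/250*3/10 + 163/750*7/10 + 148/375*3/10 = 1451/3750
  d_4[B] = 97/250*3/10 + 163/750*1/10 + 148/375*1/5 = 407/1875
  d_4[C] = 97/250*2/5 + 163/750*1/5 + 148/375*1/2 = 99/250
d_4 = (A=1451/3750, B=407/1875, C=99/250)

Answer: 1451/3750 407/1875 99/250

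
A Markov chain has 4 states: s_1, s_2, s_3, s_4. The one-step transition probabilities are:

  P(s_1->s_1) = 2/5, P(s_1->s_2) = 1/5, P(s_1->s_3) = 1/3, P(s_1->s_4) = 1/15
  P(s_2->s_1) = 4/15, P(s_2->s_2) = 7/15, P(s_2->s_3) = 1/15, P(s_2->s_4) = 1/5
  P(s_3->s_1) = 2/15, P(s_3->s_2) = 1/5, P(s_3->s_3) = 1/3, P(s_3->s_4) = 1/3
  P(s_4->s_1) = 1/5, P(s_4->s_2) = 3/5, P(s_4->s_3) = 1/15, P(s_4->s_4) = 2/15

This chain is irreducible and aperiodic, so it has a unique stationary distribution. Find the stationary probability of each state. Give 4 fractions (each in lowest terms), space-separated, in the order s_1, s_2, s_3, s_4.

Answer: 637/2402 444/1201 225/1201 427/2402

Derivation:
The stationary distribution satisfies pi = pi * P, i.e.:
  pi_s_1 = 2/5*pi_s_1 + 4/15*pi_s_2 + 2/15*pi_s_3 + 1/5*pi_s_4
  pi_s_2 = 1/5*pi_s_1 + 7/15*pi_s_2 + 1/5*pi_s_3 + 3/5*pi_s_4
  pi_s_3 = 1/3*pi_s_1 + 1/15*pi_s_2 + 1/3*pi_s_3 + 1/15*pi_s_4
  pi_s_4 = 1/15*pi_s_1 + 1/5*pi_s_2 + 1/3*pi_s_3 + 2/15*pi_s_4
with normalization: pi_s_1 + pi_s_2 + pi_s_3 + pi_s_4 = 1.

Using the first 3 balance equations plus normalization, the linear system A*pi = b is:
  [-3/5, 4/15, 2/15, 1/5] . pi = 0
  [1/5, -8/15, 1/5, 3/5] . pi = 0
  [1/3, 1/15, -2/3, 1/15] . pi = 0
  [1, 1, 1, 1] . pi = 1

Solving yields:
  pi_s_1 = 637/2402
  pi_s_2 = 444/1201
  pi_s_3 = 225/1201
  pi_s_4 = 427/2402

Verification (pi * P):
  637/2402*2/5 + 444/1201*4/15 + 225/1201*2/15 + 427/2402*1/5 = 637/2402 = pi_s_1  (ok)
  637/2402*1/5 + 444/1201*7/15 + 225/1201*1/5 + 427/2402*3/5 = 444/1201 = pi_s_2  (ok)
  637/2402*1/3 + 444/1201*1/15 + 225/1201*1/3 + 427/2402*1/15 = 225/1201 = pi_s_3  (ok)
  637/2402*1/15 + 444/1201*1/5 + 225/1201*1/3 + 427/2402*2/15 = 427/2402 = pi_s_4  (ok)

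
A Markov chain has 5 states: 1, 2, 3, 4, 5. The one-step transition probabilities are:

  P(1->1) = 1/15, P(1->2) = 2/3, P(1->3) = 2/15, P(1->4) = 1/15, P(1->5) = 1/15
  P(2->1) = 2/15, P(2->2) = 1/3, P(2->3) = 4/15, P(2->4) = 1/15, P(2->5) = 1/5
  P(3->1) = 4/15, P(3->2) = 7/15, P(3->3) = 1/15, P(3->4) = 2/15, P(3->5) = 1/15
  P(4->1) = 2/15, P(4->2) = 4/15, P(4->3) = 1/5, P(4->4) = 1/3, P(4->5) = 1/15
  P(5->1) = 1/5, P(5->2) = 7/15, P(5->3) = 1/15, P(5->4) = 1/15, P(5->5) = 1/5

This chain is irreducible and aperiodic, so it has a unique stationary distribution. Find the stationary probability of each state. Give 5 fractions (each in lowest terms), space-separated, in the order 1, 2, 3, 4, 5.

The stationary distribution satisfies pi = pi * P, i.e.:
  pi_1 = 1/15*pi_1 + 2/15*pi_2 + 4/15*pi_3 + 2/15*pi_4 + 1/5*pi_5
  pi_2 = 2/3*pi_1 + 1/3*pi_2 + 7/15*pi_3 + 4/15*pi_4 + 7/15*pi_5
  pi_3 = 2/15*pi_1 + 4/15*pi_2 + 1/15*pi_3 + 1/5*pi_4 + 1/15*pi_5
  pi_4 = 1/15*pi_1 + 1/15*pi_2 + 2/15*pi_3 + 1/3*pi_4 + 1/15*pi_5
  pi_5 = 1/15*pi_1 + 1/5*pi_2 + 1/15*pi_3 + 1/15*pi_4 + 1/5*pi_5
with normalization: pi_1 + pi_2 + pi_3 + pi_4 + pi_5 = 1.

Using the first 4 balance equations plus normalization, the linear system A*pi = b is:
  [-14/15, 2/15, 4/15, 2/15, 1/5] . pi = 0
  [2/3, -2/3, 7/15, 4/15, 7/15] . pi = 0
  [2/15, 4/15, -14/15, 1/5, 1/15] . pi = 0
  [1/15, 1/15, 2/15, -2/3, 1/15] . pi = 0
  [1, 1, 1, 1, 1] . pi = 1

Solving yields:
  pi_1 = 7397/47486
  pi_2 = 19963/47486
  pi_3 = 4164/23743
  pi_4 = 2537/23743
  pi_5 = 3362/23743

Verification (pi * P):
  7397/47486*1/15 + 19963/47486*2/15 + 4164/23743*4/15 + 2537/23743*2/15 + 3362/23743*1/5 = 7397/47486 = pi_1  (ok)
  7397/47486*2/3 + 19963/47486*1/3 + 4164/23743*7/15 + 2537/23743*4/15 + 3362/23743*7/15 = 19963/47486 = pi_2  (ok)
  7397/47486*2/15 + 19963/47486*4/15 + 4164/23743*1/15 + 2537/23743*1/5 + 3362/23743*1/15 = 4164/23743 = pi_3  (ok)
  7397/47486*1/15 + 19963/47486*1/15 + 4164/23743*2/15 + 2537/23743*1/3 + 3362/23743*1/15 = 2537/23743 = pi_4  (ok)
  7397/47486*1/15 + 19963/47486*1/5 + 4164/23743*1/15 + 2537/23743*1/15 + 3362/23743*1/5 = 3362/23743 = pi_5  (ok)

Answer: 7397/47486 19963/47486 4164/23743 2537/23743 3362/23743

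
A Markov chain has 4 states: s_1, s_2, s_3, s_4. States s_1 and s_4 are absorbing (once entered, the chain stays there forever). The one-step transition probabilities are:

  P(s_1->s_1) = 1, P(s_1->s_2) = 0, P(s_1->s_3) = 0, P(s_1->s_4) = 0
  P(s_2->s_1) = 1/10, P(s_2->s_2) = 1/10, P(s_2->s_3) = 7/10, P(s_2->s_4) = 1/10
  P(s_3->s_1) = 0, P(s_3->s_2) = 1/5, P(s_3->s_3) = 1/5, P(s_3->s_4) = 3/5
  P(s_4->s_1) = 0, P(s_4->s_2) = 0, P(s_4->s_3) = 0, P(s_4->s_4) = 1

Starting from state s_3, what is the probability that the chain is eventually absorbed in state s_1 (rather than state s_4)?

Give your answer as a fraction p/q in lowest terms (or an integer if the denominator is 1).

Answer: 1/29

Derivation:
Let a_i = P(absorbed in s_1 | start in state i).
Boundary conditions: a_s_1 = 1, a_s_4 = 0.
For each transient state i, a_i = sum_j P(i->j) * a_j:
  a_s_2 = 1/10*a_s_1 + 1/10*a_s_2 + 7/10*a_s_3 + 1/10*a_s_4
  a_s_3 = 0*a_s_1 + 1/5*a_s_2 + 1/5*a_s_3 + 3/5*a_s_4

Substituting a_s_1 = 1 and a_s_4 = 0, rearrange to (I - Q) a = r where r[i] = P(i -> s_1):
  [9/10, -7/10] . (a_s_2, a_s_3) = 1/10
  [-1/5, 4/5] . (a_s_2, a_s_3) = 0

Solving yields:
  a_s_2 = 4/29
  a_s_3 = 1/29

Starting state is s_3, so the absorption probability is a_s_3 = 1/29.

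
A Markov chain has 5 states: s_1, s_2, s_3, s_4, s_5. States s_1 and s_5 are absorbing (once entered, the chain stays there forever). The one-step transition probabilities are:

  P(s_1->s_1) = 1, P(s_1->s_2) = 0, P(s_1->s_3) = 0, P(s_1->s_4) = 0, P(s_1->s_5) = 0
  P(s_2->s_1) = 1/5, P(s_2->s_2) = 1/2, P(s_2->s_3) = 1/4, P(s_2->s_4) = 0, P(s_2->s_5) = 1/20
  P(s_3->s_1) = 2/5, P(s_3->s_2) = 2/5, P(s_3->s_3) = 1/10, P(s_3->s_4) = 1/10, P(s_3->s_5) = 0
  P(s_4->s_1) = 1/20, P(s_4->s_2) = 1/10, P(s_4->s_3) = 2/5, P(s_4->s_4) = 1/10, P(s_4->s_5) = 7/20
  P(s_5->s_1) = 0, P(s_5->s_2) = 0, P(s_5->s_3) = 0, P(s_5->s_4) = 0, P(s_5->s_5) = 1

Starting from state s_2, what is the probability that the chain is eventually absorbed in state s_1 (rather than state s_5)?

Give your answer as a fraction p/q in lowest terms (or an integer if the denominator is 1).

Answer: 109/130

Derivation:
Let a_i = P(absorbed in s_1 | start in state i).
Boundary conditions: a_s_1 = 1, a_s_5 = 0.
For each transient state i, a_i = sum_j P(i->j) * a_j:
  a_s_2 = 1/5*a_s_1 + 1/2*a_s_2 + 1/4*a_s_3 + 0*a_s_4 + 1/20*a_s_5
  a_s_3 = 2/5*a_s_1 + 2/5*a_s_2 + 1/10*a_s_3 + 1/10*a_s_4 + 0*a_s_5
  a_s_4 = 1/20*a_s_1 + 1/10*a_s_2 + 2/5*a_s_3 + 1/10*a_s_4 + 7/20*a_s_5

Substituting a_s_1 = 1 and a_s_5 = 0, rearrange to (I - Q) a = r where r[i] = P(i -> s_1):
  [1/2, -1/4, 0] . (a_s_2, a_s_3, a_s_4) = 1/5
  [-2/5, 9/10, -1/10] . (a_s_2, a_s_3, a_s_4) = 2/5
  [-1/10, -2/5, 9/10] . (a_s_2, a_s_3, a_s_4) = 1/20

Solving yields:
  a_s_2 = 109/130
  a_s_3 = 57/65
  a_s_4 = 7/13

Starting state is s_2, so the absorption probability is a_s_2 = 109/130.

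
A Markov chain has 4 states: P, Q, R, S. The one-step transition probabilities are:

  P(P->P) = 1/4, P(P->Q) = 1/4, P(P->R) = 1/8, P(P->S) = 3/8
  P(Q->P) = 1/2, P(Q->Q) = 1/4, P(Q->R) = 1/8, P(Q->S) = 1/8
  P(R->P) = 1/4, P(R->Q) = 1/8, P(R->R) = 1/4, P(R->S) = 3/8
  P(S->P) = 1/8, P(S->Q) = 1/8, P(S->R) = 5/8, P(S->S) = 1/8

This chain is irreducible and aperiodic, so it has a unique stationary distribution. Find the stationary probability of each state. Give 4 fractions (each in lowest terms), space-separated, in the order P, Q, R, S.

Answer: 141/538 97/538 79/269 71/269

Derivation:
The stationary distribution satisfies pi = pi * P, i.e.:
  pi_P = 1/4*pi_P + 1/2*pi_Q + 1/4*pi_R + 1/8*pi_S
  pi_Q = 1/4*pi_P + 1/4*pi_Q + 1/8*pi_R + 1/8*pi_S
  pi_R = 1/8*pi_P + 1/8*pi_Q + 1/4*pi_R + 5/8*pi_S
  pi_S = 3/8*pi_P + 1/8*pi_Q + 3/8*pi_R + 1/8*pi_S
with normalization: pi_P + pi_Q + pi_R + pi_S = 1.

Using the first 3 balance equations plus normalization, the linear system A*pi = b is:
  [-3/4, 1/2, 1/4, 1/8] . pi = 0
  [1/4, -3/4, 1/8, 1/8] . pi = 0
  [1/8, 1/8, -3/4, 5/8] . pi = 0
  [1, 1, 1, 1] . pi = 1

Solving yields:
  pi_P = 141/538
  pi_Q = 97/538
  pi_R = 79/269
  pi_S = 71/269

Verification (pi * P):
  141/538*1/4 + 97/538*1/2 + 79/269*1/4 + 71/269*1/8 = 141/538 = pi_P  (ok)
  141/538*1/4 + 97/538*1/4 + 79/269*1/8 + 71/269*1/8 = 97/538 = pi_Q  (ok)
  141/538*1/8 + 97/538*1/8 + 79/269*1/4 + 71/269*5/8 = 79/269 = pi_R  (ok)
  141/538*3/8 + 97/538*1/8 + 79/269*3/8 + 71/269*1/8 = 71/269 = pi_S  (ok)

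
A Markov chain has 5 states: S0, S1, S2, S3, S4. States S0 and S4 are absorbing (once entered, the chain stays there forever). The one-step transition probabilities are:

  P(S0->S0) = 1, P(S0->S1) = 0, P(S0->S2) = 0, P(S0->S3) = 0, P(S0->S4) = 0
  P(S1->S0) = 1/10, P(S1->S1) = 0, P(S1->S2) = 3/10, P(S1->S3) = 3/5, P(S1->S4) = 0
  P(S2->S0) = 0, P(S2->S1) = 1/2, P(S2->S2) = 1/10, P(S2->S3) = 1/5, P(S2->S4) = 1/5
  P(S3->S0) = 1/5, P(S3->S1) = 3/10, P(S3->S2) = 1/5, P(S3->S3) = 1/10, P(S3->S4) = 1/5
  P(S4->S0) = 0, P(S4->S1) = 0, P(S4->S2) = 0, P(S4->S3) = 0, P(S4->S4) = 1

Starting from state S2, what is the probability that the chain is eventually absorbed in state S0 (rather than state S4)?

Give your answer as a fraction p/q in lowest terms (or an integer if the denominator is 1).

Let a_i = P(absorbed in S0 | start in state i).
Boundary conditions: a_S0 = 1, a_S4 = 0.
For each transient state i, a_i = sum_j P(i->j) * a_j:
  a_S1 = 1/10*a_S0 + 0*a_S1 + 3/10*a_S2 + 3/5*a_S3 + 0*a_S4
  a_S2 = 0*a_S0 + 1/2*a_S1 + 1/10*a_S2 + 1/5*a_S3 + 1/5*a_S4
  a_S3 = 1/5*a_S0 + 3/10*a_S1 + 1/5*a_S2 + 1/10*a_S3 + 1/5*a_S4

Substituting a_S0 = 1 and a_S4 = 0, rearrange to (I - Q) a = r where r[i] = P(i -> S0):
  [1, -3/10, -3/5] . (a_S1, a_S2, a_S3) = 1/10
  [-1/2, 9/10, -1/5] . (a_S1, a_S2, a_S3) = 0
  [-3/10, -1/5, 9/10] . (a_S1, a_S2, a_S3) = 1/5

Solving yields:
  a_S1 = 197/395
  a_S2 = 151/395
  a_S3 = 187/395

Starting state is S2, so the absorption probability is a_S2 = 151/395.

Answer: 151/395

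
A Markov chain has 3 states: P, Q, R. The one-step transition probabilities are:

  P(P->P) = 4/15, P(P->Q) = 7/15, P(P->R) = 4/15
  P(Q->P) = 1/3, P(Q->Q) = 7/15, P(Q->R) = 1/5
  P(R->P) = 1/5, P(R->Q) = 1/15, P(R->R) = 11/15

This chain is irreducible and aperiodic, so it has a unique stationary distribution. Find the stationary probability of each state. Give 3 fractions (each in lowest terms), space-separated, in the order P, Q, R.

The stationary distribution satisfies pi = pi * P, i.e.:
  pi_P = 4/15*pi_P + 1/3*pi_Q + 1/5*pi_R
  pi_Q = 7/15*pi_P + 7/15*pi_Q + 1/15*pi_R
  pi_R = 4/15*pi_P + 1/5*pi_Q + 11/15*pi_R
with normalization: pi_P + pi_Q + pi_R = 1.

Using the first 2 balance equations plus normalization, the linear system A*pi = b is:
  [-11/15, 1/3, 1/5] . pi = 0
  [7/15, -8/15, 1/15] . pi = 0
  [1, 1, 1] . pi = 1

Solving yields:
  pi_P = 29/114
  pi_Q = 16/57
  pi_R = 53/114

Verification (pi * P):
  29/114*4/15 + 16/57*1/3 + 53/114*1/5 = 29/114 = pi_P  (ok)
  29/114*7/15 + 16/57*7/15 + 53/114*1/15 = 16/57 = pi_Q  (ok)
  29/114*4/15 + 16/57*1/5 + 53/114*11/15 = 53/114 = pi_R  (ok)

Answer: 29/114 16/57 53/114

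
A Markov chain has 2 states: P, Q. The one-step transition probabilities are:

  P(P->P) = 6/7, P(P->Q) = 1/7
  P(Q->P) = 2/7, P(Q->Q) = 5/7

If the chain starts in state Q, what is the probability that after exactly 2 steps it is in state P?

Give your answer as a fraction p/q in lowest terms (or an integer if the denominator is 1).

Computing P^2 by repeated multiplication:
P^1 =
  P: [6/7, 1/7]
  Q: [2/7, 5/7]
P^2 =
  P: [38/49, 11/49]
  Q: [22/49, 27/49]

(P^2)[Q -> P] = 22/49

Answer: 22/49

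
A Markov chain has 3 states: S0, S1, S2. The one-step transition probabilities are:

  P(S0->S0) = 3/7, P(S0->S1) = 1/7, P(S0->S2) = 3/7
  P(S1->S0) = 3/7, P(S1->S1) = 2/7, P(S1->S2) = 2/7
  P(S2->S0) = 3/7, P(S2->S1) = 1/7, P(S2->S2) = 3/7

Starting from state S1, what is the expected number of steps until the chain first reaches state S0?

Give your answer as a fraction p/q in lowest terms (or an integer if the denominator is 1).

Answer: 7/3

Derivation:
Let h_i = expected steps to first reach S0 from state i.
Boundary: h_S0 = 0.
First-step equations for the other states:
  h_S1 = 1 + 3/7*h_S0 + 2/7*h_S1 + 2/7*h_S2
  h_S2 = 1 + 3/7*h_S0 + 1/7*h_S1 + 3/7*h_S2

Substituting h_S0 = 0 and rearranging gives the linear system (I - Q) h = 1:
  [5/7, -2/7] . (h_S1, h_S2) = 1
  [-1/7, 4/7] . (h_S1, h_S2) = 1

Solving yields:
  h_S1 = 7/3
  h_S2 = 7/3

Starting state is S1, so the expected hitting time is h_S1 = 7/3.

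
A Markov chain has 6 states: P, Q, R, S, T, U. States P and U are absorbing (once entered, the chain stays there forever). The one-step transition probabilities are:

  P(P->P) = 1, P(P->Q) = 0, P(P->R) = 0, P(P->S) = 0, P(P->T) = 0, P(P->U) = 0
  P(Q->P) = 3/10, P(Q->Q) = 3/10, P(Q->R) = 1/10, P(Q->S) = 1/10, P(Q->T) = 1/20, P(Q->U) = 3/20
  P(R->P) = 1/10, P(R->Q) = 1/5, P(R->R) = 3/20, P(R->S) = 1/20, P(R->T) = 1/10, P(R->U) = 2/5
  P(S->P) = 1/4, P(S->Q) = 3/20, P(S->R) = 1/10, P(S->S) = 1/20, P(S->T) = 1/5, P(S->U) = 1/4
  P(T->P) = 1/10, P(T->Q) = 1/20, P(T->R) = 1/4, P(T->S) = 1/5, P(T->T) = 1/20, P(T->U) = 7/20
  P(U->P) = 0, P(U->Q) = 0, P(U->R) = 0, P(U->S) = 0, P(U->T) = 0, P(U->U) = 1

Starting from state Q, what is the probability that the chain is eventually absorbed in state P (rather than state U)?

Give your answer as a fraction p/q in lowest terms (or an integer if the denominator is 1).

Let a_i = P(absorbed in P | start in state i).
Boundary conditions: a_P = 1, a_U = 0.
For each transient state i, a_i = sum_j P(i->j) * a_j:
  a_Q = 3/10*a_P + 3/10*a_Q + 1/10*a_R + 1/10*a_S + 1/20*a_T + 3/20*a_U
  a_R = 1/10*a_P + 1/5*a_Q + 3/20*a_R + 1/20*a_S + 1/10*a_T + 2/5*a_U
  a_S = 1/4*a_P + 3/20*a_Q + 1/10*a_R + 1/20*a_S + 1/5*a_T + 1/4*a_U
  a_T = 1/10*a_P + 1/20*a_Q + 1/4*a_R + 1/5*a_S + 1/20*a_T + 7/20*a_U

Substituting a_P = 1 and a_U = 0, rearrange to (I - Q) a = r where r[i] = P(i -> P):
  [7/10, -1/10, -1/10, -1/20] . (a_Q, a_R, a_S, a_T) = 3/10
  [-1/5, 17/20, -1/20, -1/10] . (a_Q, a_R, a_S, a_T) = 1/10
  [-3/20, -1/10, 19/20, -1/5] . (a_Q, a_R, a_S, a_T) = 1/4
  [-1/20, -1/4, -1/5, 19/20] . (a_Q, a_R, a_S, a_T) = 1/10

Solving yields:
  a_Q = 13429/23990
  a_R = 7497/23990
  a_S = 10797/23990
  a_T = 3739/11995

Starting state is Q, so the absorption probability is a_Q = 13429/23990.

Answer: 13429/23990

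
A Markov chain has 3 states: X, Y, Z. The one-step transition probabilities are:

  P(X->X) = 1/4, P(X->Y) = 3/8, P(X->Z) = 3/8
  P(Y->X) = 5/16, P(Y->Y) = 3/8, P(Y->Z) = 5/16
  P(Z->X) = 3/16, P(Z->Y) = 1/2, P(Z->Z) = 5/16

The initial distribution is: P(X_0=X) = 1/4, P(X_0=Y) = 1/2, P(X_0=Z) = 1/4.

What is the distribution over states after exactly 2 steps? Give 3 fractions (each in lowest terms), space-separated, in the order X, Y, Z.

Propagating the distribution step by step (d_{t+1} = d_t * P):
d_0 = (X=1/4, Y=1/2, Z=1/4)
  d_1[X] = 1/4*1/4 + 1/2*5/16 + 1/4*3/16 = 17/64
  d_1[Y] = 1/4*3/8 + 1/2*3/8 + 1/4*1/2 = 13/32
  d_1[Z] = 1/4*3/8 + 1/2*5/16 + 1/4*5/16 = 21/64
d_1 = (X=17/64, Y=13/32, Z=21/64)
  d_2[X] = 17/64*1/4 + 13/32*5/16 + 21/64*3/16 = 261/1024
  d_2[Y] = 17/64*3/8 + 13/32*3/8 + 21/64*1/2 = 213/512
  d_2[Z] = 17/64*3/8 + 13/32*5/16 + 21/64*5/16 = 337/1024
d_2 = (X=261/1024, Y=213/512, Z=337/1024)

Answer: 261/1024 213/512 337/1024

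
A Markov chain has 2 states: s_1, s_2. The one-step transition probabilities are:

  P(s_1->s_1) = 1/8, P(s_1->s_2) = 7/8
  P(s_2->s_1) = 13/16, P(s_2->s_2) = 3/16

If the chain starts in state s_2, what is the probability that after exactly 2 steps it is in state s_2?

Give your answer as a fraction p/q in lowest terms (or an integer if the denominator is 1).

Answer: 191/256

Derivation:
Computing P^2 by repeated multiplication:
P^1 =
  s_1: [1/8, 7/8]
  s_2: [13/16, 3/16]
P^2 =
  s_1: [93/128, 35/128]
  s_2: [65/256, 191/256]

(P^2)[s_2 -> s_2] = 191/256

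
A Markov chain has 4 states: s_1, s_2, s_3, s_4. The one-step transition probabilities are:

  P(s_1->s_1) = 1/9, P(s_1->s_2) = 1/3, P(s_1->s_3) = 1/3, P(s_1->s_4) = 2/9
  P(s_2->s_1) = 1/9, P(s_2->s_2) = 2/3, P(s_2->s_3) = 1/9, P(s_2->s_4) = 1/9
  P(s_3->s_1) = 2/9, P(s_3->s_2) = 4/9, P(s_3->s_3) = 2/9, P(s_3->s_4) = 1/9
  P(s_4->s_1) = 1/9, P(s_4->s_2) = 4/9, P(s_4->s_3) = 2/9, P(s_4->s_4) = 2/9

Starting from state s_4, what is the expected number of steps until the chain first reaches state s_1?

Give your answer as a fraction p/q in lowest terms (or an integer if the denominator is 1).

Answer: 567/73

Derivation:
Let h_i = expected steps to first reach s_1 from state i.
Boundary: h_s_1 = 0.
First-step equations for the other states:
  h_s_2 = 1 + 1/9*h_s_1 + 2/3*h_s_2 + 1/9*h_s_3 + 1/9*h_s_4
  h_s_3 = 1 + 2/9*h_s_1 + 4/9*h_s_2 + 2/9*h_s_3 + 1/9*h_s_4
  h_s_4 = 1 + 1/9*h_s_1 + 4/9*h_s_2 + 2/9*h_s_3 + 2/9*h_s_4

Substituting h_s_1 = 0 and rearranging gives the linear system (I - Q) h = 1:
  [1/3, -1/9, -1/9] . (h_s_2, h_s_3, h_s_4) = 1
  [-4/9, 7/9, -1/9] . (h_s_2, h_s_3, h_s_4) = 1
  [-4/9, -2/9, 7/9] . (h_s_2, h_s_3, h_s_4) = 1

Solving yields:
  h_s_2 = 576/73
  h_s_3 = 504/73
  h_s_4 = 567/73

Starting state is s_4, so the expected hitting time is h_s_4 = 567/73.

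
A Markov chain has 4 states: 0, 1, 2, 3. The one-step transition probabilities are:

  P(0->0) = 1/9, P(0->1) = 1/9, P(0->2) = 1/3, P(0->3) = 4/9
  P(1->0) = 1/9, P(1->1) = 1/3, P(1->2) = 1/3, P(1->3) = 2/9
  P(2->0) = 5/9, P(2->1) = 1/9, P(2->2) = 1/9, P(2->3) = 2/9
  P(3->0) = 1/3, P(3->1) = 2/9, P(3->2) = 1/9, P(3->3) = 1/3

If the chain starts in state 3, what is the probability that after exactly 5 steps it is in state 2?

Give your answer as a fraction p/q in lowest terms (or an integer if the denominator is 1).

Computing P^5 by repeated multiplication:
P^1 =
  0: [1/9, 1/9, 1/3, 4/9]
  1: [1/9, 1/3, 1/3, 2/9]
  2: [5/9, 1/9, 1/9, 2/9]
  3: [1/3, 2/9, 1/9, 1/3]
P^2 =
  0: [29/81, 5/27, 13/81, 8/27]
  1: [25/81, 17/81, 17/81, 22/81]
  2: [17/81, 13/81, 7/27, 10/27]
  3: [19/81, 16/81, 19/81, 1/3]
P^3 =
  0: [181/729, 5/27, 169/729, 244/729]
  1: [193/729, 137/729, 55/243, 26/81]
  2: [25/81, 137/729, 47/243, 226/729]
  3: [211/729, 140/729, 151/729, 227/729]
P^4 =
  0: [631/2187, 1243/6561, 1361/6561, 688/2187]
  1: [619/2187, 1237/6561, 463/2187, 2078/6561]
  2: [1745/6561, 1229/6561, 1453/6561, 2134/6561]
  3: [1787/6561, 412/2187, 53/243, 2107/6561]
P^5 =
  0: [16133/59049, 11111/59049, 12833/59049, 2108/6561]
  1: [16273/59049, 11113/59049, 12749/59049, 18914/59049]
  2: [1849/6561, 11153/59049, 12509/59049, 18746/59049]
  3: [16499/59049, 11140/59049, 12607/59049, 18803/59049]

(P^5)[3 -> 2] = 12607/59049

Answer: 12607/59049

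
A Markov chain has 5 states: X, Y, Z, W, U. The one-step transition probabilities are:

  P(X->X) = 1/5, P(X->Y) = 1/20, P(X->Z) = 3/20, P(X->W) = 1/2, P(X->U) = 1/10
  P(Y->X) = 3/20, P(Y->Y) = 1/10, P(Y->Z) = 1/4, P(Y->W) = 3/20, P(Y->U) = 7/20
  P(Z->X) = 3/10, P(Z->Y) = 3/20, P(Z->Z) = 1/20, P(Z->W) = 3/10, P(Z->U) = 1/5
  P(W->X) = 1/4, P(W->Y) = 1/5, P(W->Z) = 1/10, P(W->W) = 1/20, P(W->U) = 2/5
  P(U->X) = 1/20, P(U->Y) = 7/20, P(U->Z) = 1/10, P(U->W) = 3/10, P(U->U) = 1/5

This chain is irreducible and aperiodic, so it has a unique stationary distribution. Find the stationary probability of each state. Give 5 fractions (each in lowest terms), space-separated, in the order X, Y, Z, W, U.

The stationary distribution satisfies pi = pi * P, i.e.:
  pi_X = 1/5*pi_X + 3/20*pi_Y + 3/10*pi_Z + 1/4*pi_W + 1/20*pi_U
  pi_Y = 1/20*pi_X + 1/10*pi_Y + 3/20*pi_Z + 1/5*pi_W + 7/20*pi_U
  pi_Z = 3/20*pi_X + 1/4*pi_Y + 1/20*pi_Z + 1/10*pi_W + 1/10*pi_U
  pi_W = 1/2*pi_X + 3/20*pi_Y + 3/10*pi_Z + 1/20*pi_W + 3/10*pi_U
  pi_U = 1/10*pi_X + 7/20*pi_Y + 1/5*pi_Z + 2/5*pi_W + 1/5*pi_U
with normalization: pi_X + pi_Y + pi_Z + pi_W + pi_U = 1.

Using the first 4 balance equations plus normalization, the linear system A*pi = b is:
  [-4/5, 3/20, 3/10, 1/4, 1/20] . pi = 0
  [1/20, -9/10, 3/20, 1/5, 7/20] . pi = 0
  [3/20, 1/4, -19/20, 1/10, 1/10] . pi = 0
  [1/2, 3/20, 3/10, -19/20, 3/10] . pi = 0
  [1, 1, 1, 1, 1] . pi = 1

Solving yields:
  pi_X = 1865/10534
  pi_Y = 2957/15801
  pi_Z = 4121/31602
  pi_W = 1295/5267
  pi_U = 1367/5267

Verification (pi * P):
  1865/10534*1/5 + 2957/15801*3/20 + 4121/31602*3/10 + 1295/5267*1/4 + 1367/5267*1/20 = 1865/10534 = pi_X  (ok)
  1865/10534*1/20 + 2957/15801*1/10 + 4121/31602*3/20 + 1295/5267*1/5 + 1367/5267*7/20 = 2957/15801 = pi_Y  (ok)
  1865/10534*3/20 + 2957/15801*1/4 + 4121/31602*1/20 + 1295/5267*1/10 + 1367/5267*1/10 = 4121/31602 = pi_Z  (ok)
  1865/10534*1/2 + 2957/15801*3/20 + 4121/31602*3/10 + 1295/5267*1/20 + 1367/5267*3/10 = 1295/5267 = pi_W  (ok)
  1865/10534*1/10 + 2957/15801*7/20 + 4121/31602*1/5 + 1295/5267*2/5 + 1367/5267*1/5 = 1367/5267 = pi_U  (ok)

Answer: 1865/10534 2957/15801 4121/31602 1295/5267 1367/5267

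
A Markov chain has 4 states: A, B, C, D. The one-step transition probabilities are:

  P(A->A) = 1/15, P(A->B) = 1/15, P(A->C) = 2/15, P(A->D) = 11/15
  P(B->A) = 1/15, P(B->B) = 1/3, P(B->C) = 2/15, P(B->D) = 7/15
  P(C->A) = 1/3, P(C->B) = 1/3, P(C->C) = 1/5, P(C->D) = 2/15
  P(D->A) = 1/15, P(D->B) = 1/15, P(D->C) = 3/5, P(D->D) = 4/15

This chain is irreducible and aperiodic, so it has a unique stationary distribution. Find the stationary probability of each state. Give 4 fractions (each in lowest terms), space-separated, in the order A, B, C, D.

The stationary distribution satisfies pi = pi * P, i.e.:
  pi_A = 1/15*pi_A + 1/15*pi_B + 1/3*pi_C + 1/15*pi_D
  pi_B = 1/15*pi_A + 1/3*pi_B + 1/3*pi_C + 1/15*pi_D
  pi_C = 2/15*pi_A + 2/15*pi_B + 1/5*pi_C + 3/5*pi_D
  pi_D = 11/15*pi_A + 7/15*pi_B + 2/15*pi_C + 4/15*pi_D
with normalization: pi_A + pi_B + pi_C + pi_D = 1.

Using the first 3 balance equations plus normalization, the linear system A*pi = b is:
  [-14/15, 1/15, 1/3, 1/15] . pi = 0
  [1/15, -2/3, 1/3, 1/15] . pi = 0
  [2/15, 2/15, -4/5, 3/5] . pi = 0
  [1, 1, 1, 1] . pi = 1

Solving yields:
  pi_A = 627/4193
  pi_B = 855/4193
  pi_C = 1303/4193
  pi_D = 1408/4193

Verification (pi * P):
  627/4193*1/15 + 855/4193*1/15 + 1303/4193*1/3 + 1408/4193*1/15 = 627/4193 = pi_A  (ok)
  627/4193*1/15 + 855/4193*1/3 + 1303/4193*1/3 + 1408/4193*1/15 = 855/4193 = pi_B  (ok)
  627/4193*2/15 + 855/4193*2/15 + 1303/4193*1/5 + 1408/4193*3/5 = 1303/4193 = pi_C  (ok)
  627/4193*11/15 + 855/4193*7/15 + 1303/4193*2/15 + 1408/4193*4/15 = 1408/4193 = pi_D  (ok)

Answer: 627/4193 855/4193 1303/4193 1408/4193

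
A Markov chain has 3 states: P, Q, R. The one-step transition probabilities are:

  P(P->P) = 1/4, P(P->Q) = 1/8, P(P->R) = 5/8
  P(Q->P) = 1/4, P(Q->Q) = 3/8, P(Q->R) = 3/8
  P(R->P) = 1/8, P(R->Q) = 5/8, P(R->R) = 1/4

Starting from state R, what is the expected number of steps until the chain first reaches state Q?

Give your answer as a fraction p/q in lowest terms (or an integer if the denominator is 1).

Answer: 56/31

Derivation:
Let h_i = expected steps to first reach Q from state i.
Boundary: h_Q = 0.
First-step equations for the other states:
  h_P = 1 + 1/4*h_P + 1/8*h_Q + 5/8*h_R
  h_R = 1 + 1/8*h_P + 5/8*h_Q + 1/4*h_R

Substituting h_Q = 0 and rearranging gives the linear system (I - Q) h = 1:
  [3/4, -5/8] . (h_P, h_R) = 1
  [-1/8, 3/4] . (h_P, h_R) = 1

Solving yields:
  h_P = 88/31
  h_R = 56/31

Starting state is R, so the expected hitting time is h_R = 56/31.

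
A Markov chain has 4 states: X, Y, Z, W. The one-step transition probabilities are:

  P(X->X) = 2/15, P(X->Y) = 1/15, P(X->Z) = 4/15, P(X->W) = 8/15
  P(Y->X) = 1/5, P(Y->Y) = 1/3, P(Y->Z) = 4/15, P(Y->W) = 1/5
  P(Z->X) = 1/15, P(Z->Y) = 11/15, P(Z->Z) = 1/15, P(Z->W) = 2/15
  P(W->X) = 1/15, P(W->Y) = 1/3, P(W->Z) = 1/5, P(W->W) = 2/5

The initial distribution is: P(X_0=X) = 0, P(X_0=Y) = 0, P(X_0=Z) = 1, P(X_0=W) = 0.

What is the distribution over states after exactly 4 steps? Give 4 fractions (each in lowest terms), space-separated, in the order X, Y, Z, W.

Answer: 6398/50625 2143/5625 233/1125 2891/10125

Derivation:
Propagating the distribution step by step (d_{t+1} = d_t * P):
d_0 = (X=0, Y=0, Z=1, W=0)
  d_1[X] = 0*2/15 + 0*1/5 + 1*1/15 + 0*1/15 = 1/15
  d_1[Y] = 0*1/15 + 0*1/3 + 1*11/15 + 0*1/3 = 11/15
  d_1[Z] = 0*4/15 + 0*4/15 + 1*1/15 + 0*1/5 = 1/15
  d_1[W] = 0*8/15 + 0*1/5 + 1*2/15 + 0*2/5 = 2/15
d_1 = (X=1/15, Y=11/15, Z=1/15, W=2/15)
  d_2[X] = 1/15*2/15 + 11/15*1/5 + 1/15*1/15 + 2/15*1/15 = 38/225
  d_2[Y] = 1/15*1/15 + 11/15*1/3 + 1/15*11/15 + 2/15*1/3 = 77/225
  d_2[Z] = 1/15*4/15 + 11/15*4/15 + 1/15*1/15 + 2/15*1/5 = 11/45
  d_2[W] = 1/15*8/15 + 11/15*1/5 + 1/15*2/15 + 2/15*2/5 = 11/45
d_2 = (X=38/225, Y=77/225, Z=11/45, W=11/45)
  d_3[X] = 38/225*2/15 + 77/225*1/5 + 11/45*1/15 + 11/45*1/15 = 139/1125
  d_3[Y] = 38/225*1/15 + 77/225*1/3 + 11/45*11/15 + 11/45*1/3 = 1303/3375
  d_3[Z] = 38/225*4/15 + 77/225*4/15 + 11/45*1/15 + 11/45*1/5 = 136/675
  d_3[W] = 38/225*8/15 + 77/225*1/5 + 11/45*2/15 + 11/45*2/5 = 13/45
d_3 = (X=139/1125, Y=1303/3375, Z=136/675, W=13/45)
  d_4[X] = 139/1125*2/15 + 1303/3375*1/5 + 136/675*1/15 + 13/45*1/15 = 6398/50625
  d_4[Y] = 139/1125*1/15 + 1303/3375*1/3 + 136/675*11/15 + 13/45*1/3 = 2143/5625
  d_4[Z] = 139/1125*4/15 + 1303/3375*4/15 + 136/675*1/15 + 13/45*1/5 = 233/1125
  d_4[W] = 139/1125*8/15 + 1303/3375*1/5 + 136/675*2/15 + 13/45*2/5 = 2891/10125
d_4 = (X=6398/50625, Y=2143/5625, Z=233/1125, W=2891/10125)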